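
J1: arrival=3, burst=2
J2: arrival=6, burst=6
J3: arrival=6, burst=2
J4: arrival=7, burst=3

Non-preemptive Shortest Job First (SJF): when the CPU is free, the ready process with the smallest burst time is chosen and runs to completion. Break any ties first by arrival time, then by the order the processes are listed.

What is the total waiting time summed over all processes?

Gantt: | idle 0-3 | J1 3-5 | idle 5-6 | J3 6-8 | J4 8-11 | J2 11-17 |
Completion: J1=5  J2=17  J3=8  J4=11
Waiting = turnaround − burst: J1=0, J2=5, J3=0, J4=1
Total waiting = 0 + 5 + 0 + 1 = 6

6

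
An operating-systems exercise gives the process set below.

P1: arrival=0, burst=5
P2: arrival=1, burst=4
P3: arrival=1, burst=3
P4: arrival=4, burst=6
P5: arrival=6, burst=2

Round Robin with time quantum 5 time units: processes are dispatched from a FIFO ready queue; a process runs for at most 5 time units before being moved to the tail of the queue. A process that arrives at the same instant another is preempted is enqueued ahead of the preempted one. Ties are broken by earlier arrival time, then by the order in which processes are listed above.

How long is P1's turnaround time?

5

Timeline: | P1 0-5 | P2 5-9 | P3 9-12 | P4 12-17 | P5 17-19 | P4 19-20 |
Completion: P1=5  P2=9  P3=12  P4=20  P5=19
Turnaround (C−A): P1=5  P2=8  P3=11  P4=16  P5=13
Turnaround(P1) = completion − arrival = 5 − 0 = 5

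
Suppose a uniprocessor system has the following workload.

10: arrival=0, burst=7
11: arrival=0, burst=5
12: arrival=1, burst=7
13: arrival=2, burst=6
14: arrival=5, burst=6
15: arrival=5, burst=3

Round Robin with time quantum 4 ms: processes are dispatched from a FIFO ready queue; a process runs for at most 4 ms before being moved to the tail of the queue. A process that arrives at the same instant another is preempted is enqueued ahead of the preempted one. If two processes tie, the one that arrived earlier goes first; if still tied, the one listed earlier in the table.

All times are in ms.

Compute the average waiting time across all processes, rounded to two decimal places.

Timeline: | 10 0-4 | 11 4-8 | 12 8-12 | 13 12-16 | 10 16-19 | 14 19-23 | 15 23-26 | 11 26-27 | 12 27-30 | 13 30-32 | 14 32-34 |
Completion: 10=19  11=27  12=30  13=32  14=34  15=26
Turnaround (C−A): 10=19  11=27  12=29  13=30  14=29  15=21
Waiting times: 10=12, 11=22, 12=22, 13=24, 14=23, 15=18
Average waiting = (12+22+22+24+23+18) / 6 = 121/6 = 20.17

20.17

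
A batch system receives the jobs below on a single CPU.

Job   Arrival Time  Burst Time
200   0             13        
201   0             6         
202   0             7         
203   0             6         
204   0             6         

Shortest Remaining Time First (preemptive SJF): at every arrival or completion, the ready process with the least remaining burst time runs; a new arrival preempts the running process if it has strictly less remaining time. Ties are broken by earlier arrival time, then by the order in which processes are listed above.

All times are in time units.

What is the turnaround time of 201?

6

Gantt: | 201 0-6 | 203 6-12 | 204 12-18 | 202 18-25 | 200 25-38 |
Completion: 200=38  201=6  202=25  203=12  204=18
Turnaround(201) = completion − arrival = 6 − 0 = 6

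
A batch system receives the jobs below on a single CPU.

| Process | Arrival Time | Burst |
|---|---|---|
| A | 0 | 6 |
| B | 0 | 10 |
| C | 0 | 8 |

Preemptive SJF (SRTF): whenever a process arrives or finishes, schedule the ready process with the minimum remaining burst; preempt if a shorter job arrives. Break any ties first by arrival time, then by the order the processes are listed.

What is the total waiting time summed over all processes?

20

Gantt: | A 0-6 | C 6-14 | B 14-24 |
Completion: A=6  B=24  C=14
Turnaround (C−A): A=6  B=24  C=14
Waiting = turnaround − burst: A=0, B=14, C=6
Total waiting = 0 + 14 + 6 = 20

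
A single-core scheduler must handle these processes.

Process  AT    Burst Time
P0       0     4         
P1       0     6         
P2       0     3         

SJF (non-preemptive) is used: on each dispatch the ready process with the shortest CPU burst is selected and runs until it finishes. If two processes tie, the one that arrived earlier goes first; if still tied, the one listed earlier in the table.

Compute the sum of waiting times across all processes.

10

Timeline: | P2 0-3 | P0 3-7 | P1 7-13 |
Completion: P0=7  P1=13  P2=3
Turnaround (C−A): P0=7  P1=13  P2=3
Waiting = turnaround − burst: P0=3, P1=7, P2=0
Total waiting = 3 + 7 + 0 = 10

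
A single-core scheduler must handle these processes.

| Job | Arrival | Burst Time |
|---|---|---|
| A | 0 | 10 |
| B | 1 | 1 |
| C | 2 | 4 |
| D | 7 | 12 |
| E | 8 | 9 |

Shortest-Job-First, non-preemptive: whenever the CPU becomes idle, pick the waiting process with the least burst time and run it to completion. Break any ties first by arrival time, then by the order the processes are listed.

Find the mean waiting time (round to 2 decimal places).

Schedule: | A 0-10 | B 10-11 | C 11-15 | E 15-24 | D 24-36 |
Completion: A=10  B=11  C=15  D=36  E=24
Turnaround (C−A): A=10  B=10  C=13  D=29  E=16
Waiting times: A=0, B=9, C=9, D=17, E=7
Average waiting = (0+9+9+17+7) / 5 = 42/5 = 8.40

8.40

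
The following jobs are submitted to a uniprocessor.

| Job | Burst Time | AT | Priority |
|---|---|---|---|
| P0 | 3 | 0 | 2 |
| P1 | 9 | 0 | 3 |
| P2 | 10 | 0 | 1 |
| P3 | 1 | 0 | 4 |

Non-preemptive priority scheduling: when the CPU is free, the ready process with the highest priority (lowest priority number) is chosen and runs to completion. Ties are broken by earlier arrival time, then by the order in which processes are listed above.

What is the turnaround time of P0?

Timeline: | P2 0-10 | P0 10-13 | P1 13-22 | P3 22-23 |
Completion: P0=13  P1=22  P2=10  P3=23
Turnaround (C−A): P0=13  P1=22  P2=10  P3=23
Turnaround(P0) = completion − arrival = 13 − 0 = 13

13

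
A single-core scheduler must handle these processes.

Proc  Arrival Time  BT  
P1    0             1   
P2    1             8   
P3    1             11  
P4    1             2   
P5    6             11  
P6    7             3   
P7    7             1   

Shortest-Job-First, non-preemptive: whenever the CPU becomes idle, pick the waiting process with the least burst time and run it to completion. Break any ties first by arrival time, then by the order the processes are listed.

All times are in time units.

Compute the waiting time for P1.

Timeline: | P1 0-1 | P4 1-3 | P2 3-11 | P7 11-12 | P6 12-15 | P3 15-26 | P5 26-37 |
Completion: P1=1  P2=11  P3=26  P4=3  P5=37  P6=15  P7=12
Waiting(P1) = turnaround − burst = 1 − 1 = 0

0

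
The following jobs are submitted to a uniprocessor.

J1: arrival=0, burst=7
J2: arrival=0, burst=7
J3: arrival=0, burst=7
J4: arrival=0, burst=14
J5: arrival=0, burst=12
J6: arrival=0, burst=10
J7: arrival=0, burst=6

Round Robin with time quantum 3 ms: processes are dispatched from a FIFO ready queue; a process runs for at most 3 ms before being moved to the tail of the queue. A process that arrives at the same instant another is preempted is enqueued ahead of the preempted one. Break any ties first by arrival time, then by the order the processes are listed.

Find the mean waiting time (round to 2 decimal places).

42.14

Schedule: | J1 0-3 | J2 3-6 | J3 6-9 | J4 9-12 | J5 12-15 | J6 15-18 | J7 18-21 | J1 21-24 | J2 24-27 | J3 27-30 | J4 30-33 | J5 33-36 | J6 36-39 | J7 39-42 | J1 42-43 | J2 43-44 | J3 44-45 | J4 45-48 | J5 48-51 | J6 51-54 | J4 54-57 | J5 57-60 | J6 60-61 | J4 61-63 |
Completion: J1=43  J2=44  J3=45  J4=63  J5=60  J6=61  J7=42
Turnaround (C−A): J1=43  J2=44  J3=45  J4=63  J5=60  J6=61  J7=42
Waiting times: J1=36, J2=37, J3=38, J4=49, J5=48, J6=51, J7=36
Average waiting = (36+37+38+49+48+51+36) / 7 = 295/7 = 42.14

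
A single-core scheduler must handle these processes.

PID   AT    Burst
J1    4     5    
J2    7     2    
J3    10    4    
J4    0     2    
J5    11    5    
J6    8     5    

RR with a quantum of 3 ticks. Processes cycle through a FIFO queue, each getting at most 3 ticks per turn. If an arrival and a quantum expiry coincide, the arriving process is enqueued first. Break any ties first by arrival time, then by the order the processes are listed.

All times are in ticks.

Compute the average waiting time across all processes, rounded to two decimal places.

4.83

Gantt: | J4 0-2 | idle 2-4 | J1 4-7 | J2 7-9 | J1 9-11 | J6 11-14 | J3 14-17 | J5 17-20 | J6 20-22 | J3 22-23 | J5 23-25 |
Completion: J1=11  J2=9  J3=23  J4=2  J5=25  J6=22
Waiting times: J1=2, J2=0, J3=9, J4=0, J5=9, J6=9
Average waiting = (2+0+9+0+9+9) / 6 = 29/6 = 4.83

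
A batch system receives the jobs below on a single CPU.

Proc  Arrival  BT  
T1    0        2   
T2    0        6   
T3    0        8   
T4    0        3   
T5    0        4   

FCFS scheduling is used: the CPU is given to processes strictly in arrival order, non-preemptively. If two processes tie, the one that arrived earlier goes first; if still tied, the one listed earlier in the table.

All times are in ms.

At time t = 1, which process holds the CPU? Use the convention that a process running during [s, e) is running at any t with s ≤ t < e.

Gantt: | T1 0-2 | T2 2-8 | T3 8-16 | T4 16-19 | T5 19-23 |
Completion: T1=2  T2=8  T3=16  T4=19  T5=23
Turnaround (C−A): T1=2  T2=8  T3=16  T4=19  T5=23

T1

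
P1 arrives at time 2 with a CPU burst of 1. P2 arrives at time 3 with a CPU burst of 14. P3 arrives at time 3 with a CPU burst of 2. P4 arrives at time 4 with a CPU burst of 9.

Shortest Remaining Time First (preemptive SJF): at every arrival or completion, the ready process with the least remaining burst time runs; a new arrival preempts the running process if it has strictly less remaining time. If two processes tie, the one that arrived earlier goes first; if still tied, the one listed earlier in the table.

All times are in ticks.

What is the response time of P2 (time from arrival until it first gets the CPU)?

Timeline: | idle 0-2 | P1 2-3 | P3 3-5 | P4 5-14 | P2 14-28 |
Completion: P1=3  P2=28  P3=5  P4=14
Turnaround (C−A): P1=1  P2=25  P3=2  P4=10
Response(P2) = first start − arrival = 14 − 3 = 11

11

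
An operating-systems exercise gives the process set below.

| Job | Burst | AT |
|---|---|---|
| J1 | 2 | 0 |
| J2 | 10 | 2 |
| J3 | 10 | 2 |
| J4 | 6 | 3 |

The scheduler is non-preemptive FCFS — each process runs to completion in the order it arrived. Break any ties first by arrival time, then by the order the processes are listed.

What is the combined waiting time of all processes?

Gantt: | J1 0-2 | J2 2-12 | J3 12-22 | J4 22-28 |
Completion: J1=2  J2=12  J3=22  J4=28
Turnaround (C−A): J1=2  J2=10  J3=20  J4=25
Waiting = turnaround − burst: J1=0, J2=0, J3=10, J4=19
Total waiting = 0 + 0 + 10 + 19 = 29

29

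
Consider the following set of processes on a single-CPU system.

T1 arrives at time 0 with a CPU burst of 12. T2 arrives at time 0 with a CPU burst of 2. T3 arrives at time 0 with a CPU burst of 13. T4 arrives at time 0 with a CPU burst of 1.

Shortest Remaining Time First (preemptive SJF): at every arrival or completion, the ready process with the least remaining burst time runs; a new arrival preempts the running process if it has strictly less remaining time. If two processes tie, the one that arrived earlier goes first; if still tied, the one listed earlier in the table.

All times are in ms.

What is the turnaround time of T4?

1

Timeline: | T4 0-1 | T2 1-3 | T1 3-15 | T3 15-28 |
Completion: T1=15  T2=3  T3=28  T4=1
Turnaround (C−A): T1=15  T2=3  T3=28  T4=1
Turnaround(T4) = completion − arrival = 1 − 0 = 1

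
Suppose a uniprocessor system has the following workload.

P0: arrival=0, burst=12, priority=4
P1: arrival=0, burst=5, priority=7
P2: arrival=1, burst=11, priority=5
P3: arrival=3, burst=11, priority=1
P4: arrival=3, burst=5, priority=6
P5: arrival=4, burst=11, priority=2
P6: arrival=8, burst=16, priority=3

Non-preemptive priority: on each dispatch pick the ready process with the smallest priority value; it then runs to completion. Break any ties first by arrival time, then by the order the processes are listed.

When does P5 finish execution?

34

Timeline: | P0 0-12 | P3 12-23 | P5 23-34 | P6 34-50 | P2 50-61 | P4 61-66 | P1 66-71 |
Completion: P0=12  P1=71  P2=61  P3=23  P4=66  P5=34  P6=50
Turnaround (C−A): P0=12  P1=71  P2=60  P3=20  P4=63  P5=30  P6=42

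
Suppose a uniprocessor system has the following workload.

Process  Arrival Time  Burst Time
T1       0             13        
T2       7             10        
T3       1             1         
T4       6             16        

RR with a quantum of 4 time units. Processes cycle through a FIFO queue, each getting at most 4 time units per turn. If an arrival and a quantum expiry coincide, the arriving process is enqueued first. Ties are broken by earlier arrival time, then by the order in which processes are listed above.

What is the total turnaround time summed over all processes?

Gantt: | T1 0-4 | T3 4-5 | T1 5-9 | T4 9-13 | T2 13-17 | T1 17-21 | T4 21-25 | T2 25-29 | T1 29-30 | T4 30-34 | T2 34-36 | T4 36-40 |
Completion: T1=30  T2=36  T3=5  T4=40
Turnaround (C−A): T1=30  T2=29  T3=4  T4=34
Turnaround = completion − arrival: T1=30, T2=29, T3=4, T4=34
Total turnaround = 30 + 29 + 4 + 34 = 97

97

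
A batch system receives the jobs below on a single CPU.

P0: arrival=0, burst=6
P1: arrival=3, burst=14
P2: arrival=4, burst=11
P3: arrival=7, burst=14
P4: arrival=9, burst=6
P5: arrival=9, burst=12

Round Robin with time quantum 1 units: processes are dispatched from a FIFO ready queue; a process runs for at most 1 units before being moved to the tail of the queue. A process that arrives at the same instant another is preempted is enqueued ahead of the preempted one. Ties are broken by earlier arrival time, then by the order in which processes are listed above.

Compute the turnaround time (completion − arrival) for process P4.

Gantt: | P0 0-3 | P1 3-4 | P0 4-5 | P2 5-6 | P1 6-7 | P0 7-8 | P2 8-9 | P3 9-10 | P1 10-11 | P0 11-12 | P4 12-13 | P5 13-14 | P2 14-15 | P3 15-16 | P1 16-17 | P4 17-18 | P5 18-19 | P2 19-20 | P3 20-21 | P1 21-22 | P4 22-23 | P5 23-24 | P2 24-25 | P3 25-26 | P1 26-27 | P4 27-28 | P5 28-29 | P2 29-30 | P3 30-31 | P1 31-32 | P4 32-33 | P5 33-34 | P2 34-35 | P3 35-36 | P1 36-37 | P4 37-38 | P5 38-39 | P2 39-40 | P3 40-41 | P1 41-42 | P5 42-43 | P2 43-44 | P3 44-45 | P1 45-46 | P5 46-47 | P2 47-48 | P3 48-49 | P1 49-50 | P5 50-51 | P2 51-52 | P3 52-53 | P1 53-54 | P5 54-55 | P3 55-56 | P1 56-57 | P5 57-58 | P3 58-59 | P1 59-60 | P5 60-61 | P3 61-63 |
Completion: P0=12  P1=60  P2=52  P3=63  P4=38  P5=61
Turnaround (C−A): P0=12  P1=57  P2=48  P3=56  P4=29  P5=52
Turnaround(P4) = completion − arrival = 38 − 9 = 29

29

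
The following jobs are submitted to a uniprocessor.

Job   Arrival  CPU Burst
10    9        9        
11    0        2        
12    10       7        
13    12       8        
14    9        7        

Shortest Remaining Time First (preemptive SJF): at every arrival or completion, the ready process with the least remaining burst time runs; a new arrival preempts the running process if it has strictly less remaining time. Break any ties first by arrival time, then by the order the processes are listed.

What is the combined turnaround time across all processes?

Schedule: | 11 0-2 | idle 2-9 | 14 9-16 | 12 16-23 | 13 23-31 | 10 31-40 |
Completion: 10=40  11=2  12=23  13=31  14=16
Turnaround = completion − arrival: 10=31, 11=2, 12=13, 13=19, 14=7
Total turnaround = 31 + 2 + 13 + 19 + 7 = 72

72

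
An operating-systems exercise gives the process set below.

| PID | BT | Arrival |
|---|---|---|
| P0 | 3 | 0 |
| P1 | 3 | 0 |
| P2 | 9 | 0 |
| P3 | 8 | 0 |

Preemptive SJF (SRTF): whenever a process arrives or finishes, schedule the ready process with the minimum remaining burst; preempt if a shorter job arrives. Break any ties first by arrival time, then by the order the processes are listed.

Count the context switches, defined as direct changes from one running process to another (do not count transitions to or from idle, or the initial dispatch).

Timeline: | P0 0-3 | P1 3-6 | P3 6-14 | P2 14-23 |
Completion: P0=3  P1=6  P2=23  P3=14

3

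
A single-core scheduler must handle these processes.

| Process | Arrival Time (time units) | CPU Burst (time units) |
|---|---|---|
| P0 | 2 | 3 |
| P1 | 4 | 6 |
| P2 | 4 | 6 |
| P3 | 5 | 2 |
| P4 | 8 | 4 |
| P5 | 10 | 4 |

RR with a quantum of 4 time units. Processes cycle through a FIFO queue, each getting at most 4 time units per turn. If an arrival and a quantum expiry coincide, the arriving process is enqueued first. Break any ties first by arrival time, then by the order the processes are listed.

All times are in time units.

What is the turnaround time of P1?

17

Gantt: | idle 0-2 | P0 2-5 | P1 5-9 | P2 9-13 | P3 13-15 | P4 15-19 | P1 19-21 | P5 21-25 | P2 25-27 |
Completion: P0=5  P1=21  P2=27  P3=15  P4=19  P5=25
Turnaround(P1) = completion − arrival = 21 − 4 = 17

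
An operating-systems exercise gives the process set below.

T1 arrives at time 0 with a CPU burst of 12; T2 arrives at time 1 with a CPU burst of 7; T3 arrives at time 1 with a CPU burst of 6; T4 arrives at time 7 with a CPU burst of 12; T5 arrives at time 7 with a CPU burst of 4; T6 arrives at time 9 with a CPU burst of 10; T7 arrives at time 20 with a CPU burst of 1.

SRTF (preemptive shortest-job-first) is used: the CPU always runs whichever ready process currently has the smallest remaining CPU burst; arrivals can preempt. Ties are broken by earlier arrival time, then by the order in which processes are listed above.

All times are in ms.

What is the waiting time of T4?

Gantt: | T1 0-1 | T3 1-7 | T5 7-11 | T2 11-18 | T6 18-20 | T7 20-21 | T6 21-29 | T1 29-40 | T4 40-52 |
Completion: T1=40  T2=18  T3=7  T4=52  T5=11  T6=29  T7=21
Turnaround (C−A): T1=40  T2=17  T3=6  T4=45  T5=4  T6=20  T7=1
Waiting(T4) = turnaround − burst = 45 − 12 = 33

33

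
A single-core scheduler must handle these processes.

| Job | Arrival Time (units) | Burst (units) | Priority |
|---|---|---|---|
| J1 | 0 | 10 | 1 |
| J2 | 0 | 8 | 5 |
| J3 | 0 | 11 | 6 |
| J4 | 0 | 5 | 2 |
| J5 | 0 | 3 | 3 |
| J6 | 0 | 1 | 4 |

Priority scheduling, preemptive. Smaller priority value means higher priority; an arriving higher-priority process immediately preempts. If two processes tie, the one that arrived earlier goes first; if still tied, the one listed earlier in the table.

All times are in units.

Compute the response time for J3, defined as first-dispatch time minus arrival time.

27

Timeline: | J1 0-10 | J4 10-15 | J5 15-18 | J6 18-19 | J2 19-27 | J3 27-38 |
Completion: J1=10  J2=27  J3=38  J4=15  J5=18  J6=19
Response(J3) = first start − arrival = 27 − 0 = 27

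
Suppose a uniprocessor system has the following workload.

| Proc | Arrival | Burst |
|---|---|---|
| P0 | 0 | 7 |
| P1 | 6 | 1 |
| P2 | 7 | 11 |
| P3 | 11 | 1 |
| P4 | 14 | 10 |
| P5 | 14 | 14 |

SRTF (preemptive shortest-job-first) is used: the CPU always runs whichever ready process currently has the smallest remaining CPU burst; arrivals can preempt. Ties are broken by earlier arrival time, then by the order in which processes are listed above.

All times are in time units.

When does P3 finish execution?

12

Schedule: | P0 0-7 | P1 7-8 | P2 8-11 | P3 11-12 | P2 12-20 | P4 20-30 | P5 30-44 |
Completion: P0=7  P1=8  P2=20  P3=12  P4=30  P5=44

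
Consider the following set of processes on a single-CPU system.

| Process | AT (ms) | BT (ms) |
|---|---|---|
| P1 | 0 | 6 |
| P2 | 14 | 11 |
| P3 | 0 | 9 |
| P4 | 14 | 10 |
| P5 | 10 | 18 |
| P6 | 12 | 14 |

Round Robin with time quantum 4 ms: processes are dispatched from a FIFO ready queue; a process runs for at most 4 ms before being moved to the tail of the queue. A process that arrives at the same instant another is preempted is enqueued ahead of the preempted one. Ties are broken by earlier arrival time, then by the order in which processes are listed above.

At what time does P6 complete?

66

Timeline: | P1 0-4 | P3 4-8 | P1 8-10 | P3 10-14 | P5 14-18 | P6 18-22 | P2 22-26 | P4 26-30 | P3 30-31 | P5 31-35 | P6 35-39 | P2 39-43 | P4 43-47 | P5 47-51 | P6 51-55 | P2 55-58 | P4 58-60 | P5 60-64 | P6 64-66 | P5 66-68 |
Completion: P1=10  P2=58  P3=31  P4=60  P5=68  P6=66
Turnaround (C−A): P1=10  P2=44  P3=31  P4=46  P5=58  P6=54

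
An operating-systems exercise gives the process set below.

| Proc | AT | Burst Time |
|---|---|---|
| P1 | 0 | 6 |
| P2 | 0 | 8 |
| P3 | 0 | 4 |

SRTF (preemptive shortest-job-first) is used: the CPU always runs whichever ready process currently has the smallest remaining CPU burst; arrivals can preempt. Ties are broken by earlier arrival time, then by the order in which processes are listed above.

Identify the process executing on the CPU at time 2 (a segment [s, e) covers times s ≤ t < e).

P3

Schedule: | P3 0-4 | P1 4-10 | P2 10-18 |
Completion: P1=10  P2=18  P3=4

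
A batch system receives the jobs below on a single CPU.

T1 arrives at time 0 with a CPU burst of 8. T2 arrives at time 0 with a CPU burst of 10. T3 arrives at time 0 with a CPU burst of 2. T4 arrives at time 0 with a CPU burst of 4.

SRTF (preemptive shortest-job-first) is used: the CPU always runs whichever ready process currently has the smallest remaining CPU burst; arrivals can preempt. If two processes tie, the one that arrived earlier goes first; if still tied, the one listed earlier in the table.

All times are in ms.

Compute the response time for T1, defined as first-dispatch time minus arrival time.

Schedule: | T3 0-2 | T4 2-6 | T1 6-14 | T2 14-24 |
Completion: T1=14  T2=24  T3=2  T4=6
Response(T1) = first start − arrival = 6 − 0 = 6

6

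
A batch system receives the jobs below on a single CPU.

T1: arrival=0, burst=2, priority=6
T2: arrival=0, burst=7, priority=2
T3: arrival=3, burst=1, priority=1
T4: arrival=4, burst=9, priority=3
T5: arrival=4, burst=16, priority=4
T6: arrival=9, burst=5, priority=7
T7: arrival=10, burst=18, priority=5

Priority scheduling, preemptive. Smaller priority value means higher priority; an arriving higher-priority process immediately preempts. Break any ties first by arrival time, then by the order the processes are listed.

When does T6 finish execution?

58

Timeline: | T2 0-3 | T3 3-4 | T2 4-8 | T4 8-17 | T5 17-33 | T7 33-51 | T1 51-53 | T6 53-58 |
Completion: T1=53  T2=8  T3=4  T4=17  T5=33  T6=58  T7=51
Turnaround (C−A): T1=53  T2=8  T3=1  T4=13  T5=29  T6=49  T7=41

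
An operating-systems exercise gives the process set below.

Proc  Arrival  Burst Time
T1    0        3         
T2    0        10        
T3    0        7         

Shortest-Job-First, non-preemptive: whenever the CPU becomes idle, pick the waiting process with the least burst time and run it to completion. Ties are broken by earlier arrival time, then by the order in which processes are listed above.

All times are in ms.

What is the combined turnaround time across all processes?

Schedule: | T1 0-3 | T3 3-10 | T2 10-20 |
Completion: T1=3  T2=20  T3=10
Turnaround = completion − arrival: T1=3, T2=20, T3=10
Total turnaround = 3 + 20 + 10 = 33

33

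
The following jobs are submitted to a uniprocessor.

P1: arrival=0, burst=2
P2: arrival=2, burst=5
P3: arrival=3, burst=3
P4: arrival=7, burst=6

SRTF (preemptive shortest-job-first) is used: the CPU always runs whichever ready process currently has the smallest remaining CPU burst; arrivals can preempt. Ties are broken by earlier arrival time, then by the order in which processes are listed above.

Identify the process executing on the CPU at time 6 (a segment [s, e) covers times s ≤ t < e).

Timeline: | P1 0-2 | P2 2-3 | P3 3-6 | P2 6-10 | P4 10-16 |
Completion: P1=2  P2=10  P3=6  P4=16
Turnaround (C−A): P1=2  P2=8  P3=3  P4=9

P2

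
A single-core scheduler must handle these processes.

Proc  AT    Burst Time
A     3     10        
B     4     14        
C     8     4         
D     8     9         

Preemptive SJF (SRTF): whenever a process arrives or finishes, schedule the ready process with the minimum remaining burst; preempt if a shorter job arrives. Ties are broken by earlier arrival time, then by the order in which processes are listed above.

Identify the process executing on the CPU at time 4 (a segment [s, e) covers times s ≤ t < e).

A

Schedule: | idle 0-3 | A 3-8 | C 8-12 | A 12-17 | D 17-26 | B 26-40 |
Completion: A=17  B=40  C=12  D=26
Turnaround (C−A): A=14  B=36  C=4  D=18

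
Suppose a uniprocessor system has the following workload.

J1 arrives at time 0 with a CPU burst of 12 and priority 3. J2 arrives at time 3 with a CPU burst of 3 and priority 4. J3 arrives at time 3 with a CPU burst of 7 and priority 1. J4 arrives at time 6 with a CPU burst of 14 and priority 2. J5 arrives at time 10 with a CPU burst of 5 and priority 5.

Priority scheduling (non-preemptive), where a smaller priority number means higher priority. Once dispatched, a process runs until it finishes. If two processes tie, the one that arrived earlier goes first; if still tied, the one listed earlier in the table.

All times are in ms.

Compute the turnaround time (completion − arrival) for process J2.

Schedule: | J1 0-12 | J3 12-19 | J4 19-33 | J2 33-36 | J5 36-41 |
Completion: J1=12  J2=36  J3=19  J4=33  J5=41
Turnaround(J2) = completion − arrival = 36 − 3 = 33

33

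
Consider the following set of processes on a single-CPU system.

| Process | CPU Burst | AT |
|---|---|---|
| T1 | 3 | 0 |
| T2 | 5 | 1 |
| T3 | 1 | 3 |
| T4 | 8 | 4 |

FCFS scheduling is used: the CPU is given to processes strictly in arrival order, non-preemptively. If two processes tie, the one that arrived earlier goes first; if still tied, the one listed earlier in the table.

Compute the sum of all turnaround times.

29

Timeline: | T1 0-3 | T2 3-8 | T3 8-9 | T4 9-17 |
Completion: T1=3  T2=8  T3=9  T4=17
Turnaround (C−A): T1=3  T2=7  T3=6  T4=13
Turnaround = completion − arrival: T1=3, T2=7, T3=6, T4=13
Total turnaround = 3 + 7 + 6 + 13 = 29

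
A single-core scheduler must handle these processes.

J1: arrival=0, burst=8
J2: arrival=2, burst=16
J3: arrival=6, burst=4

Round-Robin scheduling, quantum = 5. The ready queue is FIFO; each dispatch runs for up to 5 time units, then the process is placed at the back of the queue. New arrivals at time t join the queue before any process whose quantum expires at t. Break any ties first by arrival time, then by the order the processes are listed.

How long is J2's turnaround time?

Gantt: | J1 0-5 | J2 5-10 | J1 10-13 | J3 13-17 | J2 17-28 |
Completion: J1=13  J2=28  J3=17
Turnaround(J2) = completion − arrival = 28 − 2 = 26

26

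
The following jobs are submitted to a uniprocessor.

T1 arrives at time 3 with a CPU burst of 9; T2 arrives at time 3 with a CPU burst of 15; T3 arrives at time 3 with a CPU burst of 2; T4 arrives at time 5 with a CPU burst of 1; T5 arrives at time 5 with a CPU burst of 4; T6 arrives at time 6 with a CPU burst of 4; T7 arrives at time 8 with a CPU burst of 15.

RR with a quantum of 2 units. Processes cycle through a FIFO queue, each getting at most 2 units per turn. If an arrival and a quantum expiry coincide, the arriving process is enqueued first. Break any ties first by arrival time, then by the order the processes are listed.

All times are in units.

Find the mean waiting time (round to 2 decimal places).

Gantt: | idle 0-3 | T1 3-5 | T2 5-7 | T3 7-9 | T4 9-10 | T5 10-12 | T1 12-14 | T6 14-16 | T2 16-18 | T7 18-20 | T5 20-22 | T1 22-24 | T6 24-26 | T2 26-28 | T7 28-30 | T1 30-32 | T2 32-34 | T7 34-36 | T1 36-37 | T2 37-39 | T7 39-41 | T2 41-43 | T7 43-45 | T2 45-47 | T7 47-49 | T2 49-50 | T7 50-53 |
Completion: T1=37  T2=50  T3=9  T4=10  T5=22  T6=26  T7=53
Turnaround (C−A): T1=34  T2=47  T3=6  T4=5  T5=17  T6=20  T7=45
Waiting times: T1=25, T2=32, T3=4, T4=4, T5=13, T6=16, T7=30
Average waiting = (25+32+4+4+13+16+30) / 7 = 124/7 = 17.71

17.71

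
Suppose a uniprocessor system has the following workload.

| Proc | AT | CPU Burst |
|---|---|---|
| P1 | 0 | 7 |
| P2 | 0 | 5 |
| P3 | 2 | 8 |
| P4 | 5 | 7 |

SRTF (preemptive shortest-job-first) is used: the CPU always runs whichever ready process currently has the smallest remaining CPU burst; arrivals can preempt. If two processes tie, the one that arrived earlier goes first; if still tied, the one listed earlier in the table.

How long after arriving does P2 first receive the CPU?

0

Gantt: | P2 0-5 | P1 5-12 | P4 12-19 | P3 19-27 |
Completion: P1=12  P2=5  P3=27  P4=19
Turnaround (C−A): P1=12  P2=5  P3=25  P4=14
Response(P2) = first start − arrival = 0 − 0 = 0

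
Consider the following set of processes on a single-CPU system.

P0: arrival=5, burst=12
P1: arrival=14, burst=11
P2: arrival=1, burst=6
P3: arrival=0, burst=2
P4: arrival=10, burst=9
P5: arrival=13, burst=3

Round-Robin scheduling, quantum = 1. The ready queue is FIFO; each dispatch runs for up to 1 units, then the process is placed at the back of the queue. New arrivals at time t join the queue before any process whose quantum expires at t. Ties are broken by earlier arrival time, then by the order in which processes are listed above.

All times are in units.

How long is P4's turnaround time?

Timeline: | P3 0-1 | P2 1-2 | P3 2-3 | P2 3-5 | P0 5-6 | P2 6-7 | P0 7-8 | P2 8-9 | P0 9-10 | P2 10-11 | P4 11-12 | P0 12-13 | P4 13-14 | P5 14-15 | P0 15-16 | P1 16-17 | P4 17-18 | P5 18-19 | P0 19-20 | P1 20-21 | P4 21-22 | P5 22-23 | P0 23-24 | P1 24-25 | P4 25-26 | P0 26-27 | P1 27-28 | P4 28-29 | P0 29-30 | P1 30-31 | P4 31-32 | P0 32-33 | P1 33-34 | P4 34-35 | P0 35-36 | P1 36-37 | P4 37-38 | P0 38-39 | P1 39-43 |
Completion: P0=39  P1=43  P2=11  P3=3  P4=38  P5=23
Turnaround (C−A): P0=34  P1=29  P2=10  P3=3  P4=28  P5=10
Turnaround(P4) = completion − arrival = 38 − 10 = 28

28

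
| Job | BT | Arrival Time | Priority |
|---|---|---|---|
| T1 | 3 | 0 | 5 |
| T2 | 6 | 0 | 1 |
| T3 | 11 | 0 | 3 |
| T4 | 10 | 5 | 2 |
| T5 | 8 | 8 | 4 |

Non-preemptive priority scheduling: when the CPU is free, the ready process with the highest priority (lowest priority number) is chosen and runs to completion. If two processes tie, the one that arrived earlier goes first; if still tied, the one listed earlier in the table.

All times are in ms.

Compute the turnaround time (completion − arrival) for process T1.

Schedule: | T2 0-6 | T4 6-16 | T3 16-27 | T5 27-35 | T1 35-38 |
Completion: T1=38  T2=6  T3=27  T4=16  T5=35
Turnaround(T1) = completion − arrival = 38 − 0 = 38

38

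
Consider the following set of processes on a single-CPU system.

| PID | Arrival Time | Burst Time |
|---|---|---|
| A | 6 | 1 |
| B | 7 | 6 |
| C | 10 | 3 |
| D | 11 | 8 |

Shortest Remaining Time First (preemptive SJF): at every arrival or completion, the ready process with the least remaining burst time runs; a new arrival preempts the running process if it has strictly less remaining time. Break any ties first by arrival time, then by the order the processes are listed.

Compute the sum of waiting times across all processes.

8

Gantt: | idle 0-6 | A 6-7 | B 7-13 | C 13-16 | D 16-24 |
Completion: A=7  B=13  C=16  D=24
Waiting = turnaround − burst: A=0, B=0, C=3, D=5
Total waiting = 0 + 0 + 3 + 5 = 8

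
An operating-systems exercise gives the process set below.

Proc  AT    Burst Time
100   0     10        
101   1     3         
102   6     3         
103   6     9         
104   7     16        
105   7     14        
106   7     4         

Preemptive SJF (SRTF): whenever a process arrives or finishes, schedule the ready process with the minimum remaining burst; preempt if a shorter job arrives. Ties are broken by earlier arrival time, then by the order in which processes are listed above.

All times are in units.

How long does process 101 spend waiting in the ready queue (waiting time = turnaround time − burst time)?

0

Timeline: | 100 0-1 | 101 1-4 | 100 4-6 | 102 6-9 | 106 9-13 | 100 13-20 | 103 20-29 | 105 29-43 | 104 43-59 |
Completion: 100=20  101=4  102=9  103=29  104=59  105=43  106=13
Turnaround (C−A): 100=20  101=3  102=3  103=23  104=52  105=36  106=6
Waiting(101) = turnaround − burst = 3 − 3 = 0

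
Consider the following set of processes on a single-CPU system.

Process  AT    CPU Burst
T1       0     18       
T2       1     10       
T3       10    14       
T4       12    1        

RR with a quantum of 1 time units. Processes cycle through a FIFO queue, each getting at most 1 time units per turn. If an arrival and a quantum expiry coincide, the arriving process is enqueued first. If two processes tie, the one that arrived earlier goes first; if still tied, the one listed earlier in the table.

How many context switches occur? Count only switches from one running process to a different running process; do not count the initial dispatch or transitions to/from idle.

41

Schedule: | T1 0-1 | T2 1-2 | T1 2-3 | T2 3-4 | T1 4-5 | T2 5-6 | T1 6-7 | T2 7-8 | T1 8-9 | T2 9-10 | T1 10-11 | T3 11-12 | T2 12-13 | T1 13-14 | T4 14-15 | T3 15-16 | T2 16-17 | T1 17-18 | T3 18-19 | T2 19-20 | T1 20-21 | T3 21-22 | T2 22-23 | T1 23-24 | T3 24-25 | T2 25-26 | T1 26-27 | T3 27-28 | T1 28-29 | T3 29-30 | T1 30-31 | T3 31-32 | T1 32-33 | T3 33-34 | T1 34-35 | T3 35-36 | T1 36-37 | T3 37-38 | T1 38-39 | T3 39-40 | T1 40-41 | T3 41-43 |
Completion: T1=41  T2=26  T3=43  T4=15
Turnaround (C−A): T1=41  T2=25  T3=33  T4=3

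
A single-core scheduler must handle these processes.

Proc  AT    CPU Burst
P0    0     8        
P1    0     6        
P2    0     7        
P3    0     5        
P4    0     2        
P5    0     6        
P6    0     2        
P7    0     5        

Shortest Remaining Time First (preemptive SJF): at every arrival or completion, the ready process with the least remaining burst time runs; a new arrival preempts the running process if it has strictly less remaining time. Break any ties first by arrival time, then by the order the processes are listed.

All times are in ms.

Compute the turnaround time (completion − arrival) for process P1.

20

Schedule: | P4 0-2 | P6 2-4 | P3 4-9 | P7 9-14 | P1 14-20 | P5 20-26 | P2 26-33 | P0 33-41 |
Completion: P0=41  P1=20  P2=33  P3=9  P4=2  P5=26  P6=4  P7=14
Turnaround (C−A): P0=41  P1=20  P2=33  P3=9  P4=2  P5=26  P6=4  P7=14
Turnaround(P1) = completion − arrival = 20 − 0 = 20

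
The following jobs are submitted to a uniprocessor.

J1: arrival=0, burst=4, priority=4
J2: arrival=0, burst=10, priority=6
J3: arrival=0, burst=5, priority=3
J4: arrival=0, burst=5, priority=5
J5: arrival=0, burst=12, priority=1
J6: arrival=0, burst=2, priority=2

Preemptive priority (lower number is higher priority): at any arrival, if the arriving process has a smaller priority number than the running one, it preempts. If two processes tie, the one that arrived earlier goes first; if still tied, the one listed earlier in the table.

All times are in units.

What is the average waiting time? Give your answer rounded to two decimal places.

16.00

Gantt: | J5 0-12 | J6 12-14 | J3 14-19 | J1 19-23 | J4 23-28 | J2 28-38 |
Completion: J1=23  J2=38  J3=19  J4=28  J5=12  J6=14
Turnaround (C−A): J1=23  J2=38  J3=19  J4=28  J5=12  J6=14
Waiting times: J1=19, J2=28, J3=14, J4=23, J5=0, J6=12
Average waiting = (19+28+14+23+0+12) / 6 = 96/6 = 16.00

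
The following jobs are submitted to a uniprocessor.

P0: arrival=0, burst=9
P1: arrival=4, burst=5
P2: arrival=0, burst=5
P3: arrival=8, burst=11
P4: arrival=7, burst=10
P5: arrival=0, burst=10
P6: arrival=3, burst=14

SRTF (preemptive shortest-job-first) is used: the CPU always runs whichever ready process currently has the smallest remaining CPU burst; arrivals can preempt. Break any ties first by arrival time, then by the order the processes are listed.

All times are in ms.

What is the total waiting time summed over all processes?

130

Schedule: | P2 0-5 | P1 5-10 | P0 10-19 | P5 19-29 | P4 29-39 | P3 39-50 | P6 50-64 |
Completion: P0=19  P1=10  P2=5  P3=50  P4=39  P5=29  P6=64
Turnaround (C−A): P0=19  P1=6  P2=5  P3=42  P4=32  P5=29  P6=61
Waiting = turnaround − burst: P0=10, P1=1, P2=0, P3=31, P4=22, P5=19, P6=47
Total waiting = 10 + 1 + 0 + 31 + 22 + 19 + 47 = 130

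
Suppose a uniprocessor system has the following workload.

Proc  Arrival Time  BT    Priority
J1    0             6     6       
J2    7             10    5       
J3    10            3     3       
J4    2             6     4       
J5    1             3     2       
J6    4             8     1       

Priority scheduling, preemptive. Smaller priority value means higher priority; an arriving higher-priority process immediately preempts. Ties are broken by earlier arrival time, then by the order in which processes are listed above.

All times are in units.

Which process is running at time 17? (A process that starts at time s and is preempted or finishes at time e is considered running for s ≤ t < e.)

J4

Gantt: | J1 0-1 | J5 1-4 | J6 4-12 | J3 12-15 | J4 15-21 | J2 21-31 | J1 31-36 |
Completion: J1=36  J2=31  J3=15  J4=21  J5=4  J6=12
Turnaround (C−A): J1=36  J2=24  J3=5  J4=19  J5=3  J6=8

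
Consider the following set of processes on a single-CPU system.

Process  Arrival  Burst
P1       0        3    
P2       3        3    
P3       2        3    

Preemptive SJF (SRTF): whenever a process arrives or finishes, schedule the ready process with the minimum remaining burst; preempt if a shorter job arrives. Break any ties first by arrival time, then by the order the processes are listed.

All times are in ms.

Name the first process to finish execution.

Gantt: | P1 0-3 | P3 3-6 | P2 6-9 |
Completion: P1=3  P2=9  P3=6
Turnaround (C−A): P1=3  P2=6  P3=4
Finish order: P1 → P3 → P2

P1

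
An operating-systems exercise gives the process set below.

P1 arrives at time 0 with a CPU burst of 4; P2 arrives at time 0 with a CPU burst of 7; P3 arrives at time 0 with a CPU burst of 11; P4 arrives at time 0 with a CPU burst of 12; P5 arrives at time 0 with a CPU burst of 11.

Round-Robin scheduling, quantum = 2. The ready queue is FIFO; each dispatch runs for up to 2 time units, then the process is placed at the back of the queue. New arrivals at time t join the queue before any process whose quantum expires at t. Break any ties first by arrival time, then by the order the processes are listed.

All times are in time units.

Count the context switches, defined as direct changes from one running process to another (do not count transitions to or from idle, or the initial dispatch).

Gantt: | P1 0-2 | P2 2-4 | P3 4-6 | P4 6-8 | P5 8-10 | P1 10-12 | P2 12-14 | P3 14-16 | P4 16-18 | P5 18-20 | P2 20-22 | P3 22-24 | P4 24-26 | P5 26-28 | P2 28-29 | P3 29-31 | P4 31-33 | P5 33-35 | P3 35-37 | P4 37-39 | P5 39-41 | P3 41-42 | P4 42-44 | P5 44-45 |
Completion: P1=12  P2=29  P3=42  P4=44  P5=45

23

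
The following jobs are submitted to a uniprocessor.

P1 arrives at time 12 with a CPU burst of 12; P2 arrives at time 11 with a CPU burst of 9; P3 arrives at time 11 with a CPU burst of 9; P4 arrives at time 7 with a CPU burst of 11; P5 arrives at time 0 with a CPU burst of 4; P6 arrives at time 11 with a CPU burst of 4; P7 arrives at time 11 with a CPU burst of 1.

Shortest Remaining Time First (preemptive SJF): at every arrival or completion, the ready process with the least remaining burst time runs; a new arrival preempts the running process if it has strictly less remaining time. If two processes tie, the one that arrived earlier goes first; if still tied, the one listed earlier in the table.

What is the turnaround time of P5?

Timeline: | P5 0-4 | idle 4-7 | P4 7-11 | P7 11-12 | P6 12-16 | P4 16-23 | P2 23-32 | P3 32-41 | P1 41-53 |
Completion: P1=53  P2=32  P3=41  P4=23  P5=4  P6=16  P7=12
Turnaround(P5) = completion − arrival = 4 − 0 = 4

4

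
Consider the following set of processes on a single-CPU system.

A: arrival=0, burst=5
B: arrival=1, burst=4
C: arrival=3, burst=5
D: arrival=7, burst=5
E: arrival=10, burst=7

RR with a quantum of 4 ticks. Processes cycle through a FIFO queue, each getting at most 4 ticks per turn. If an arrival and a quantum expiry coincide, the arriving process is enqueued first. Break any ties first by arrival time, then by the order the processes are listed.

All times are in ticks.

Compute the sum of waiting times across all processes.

Gantt: | A 0-4 | B 4-8 | C 8-12 | A 12-13 | D 13-17 | E 17-21 | C 21-22 | D 22-23 | E 23-26 |
Completion: A=13  B=8  C=22  D=23  E=26
Turnaround (C−A): A=13  B=7  C=19  D=16  E=16
Waiting = turnaround − burst: A=8, B=3, C=14, D=11, E=9
Total waiting = 8 + 3 + 14 + 11 + 9 = 45

45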